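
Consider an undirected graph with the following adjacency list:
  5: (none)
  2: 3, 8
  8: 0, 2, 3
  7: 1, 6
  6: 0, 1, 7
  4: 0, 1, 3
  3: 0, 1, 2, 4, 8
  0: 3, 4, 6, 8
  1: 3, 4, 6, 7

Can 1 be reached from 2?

Yes

Explore from 2.
Distance 1: reach 3, 8.
Distance 2: reach 0, 1, 4.
Found 1.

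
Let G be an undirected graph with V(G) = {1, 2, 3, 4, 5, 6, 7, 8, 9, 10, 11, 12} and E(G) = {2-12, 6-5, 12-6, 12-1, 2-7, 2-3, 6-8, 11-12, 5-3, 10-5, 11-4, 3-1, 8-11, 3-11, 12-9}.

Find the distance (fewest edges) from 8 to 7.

Distance 0: 8.
Distance 1: 6, 11.
Distance 2: 3, 4, 5, 12.
Distance 3: 1, 2, 9, 10.
Distance 4: 7 — contains 7.

4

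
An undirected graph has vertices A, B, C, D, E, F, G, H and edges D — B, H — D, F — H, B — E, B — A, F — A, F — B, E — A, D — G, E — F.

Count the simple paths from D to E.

D–B–A–E
D–B–A–F–E
D–B–E
D–B–F–A–E
D–B–F–E
D–H–F–A–B–E
D–H–F–A–E
D–H–F–B–A–E
D–H–F–B–E
D–H–F–E

10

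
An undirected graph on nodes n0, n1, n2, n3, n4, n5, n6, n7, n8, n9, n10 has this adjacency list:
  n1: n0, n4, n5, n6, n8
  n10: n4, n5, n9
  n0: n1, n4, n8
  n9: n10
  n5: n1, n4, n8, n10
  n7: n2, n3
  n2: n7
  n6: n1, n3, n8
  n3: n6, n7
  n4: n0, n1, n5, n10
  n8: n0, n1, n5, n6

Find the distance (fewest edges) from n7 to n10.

Distance 0: n7.
Distance 1: n2, n3.
Distance 2: n6.
Distance 3: n1, n8.
Distance 4: n0, n4, n5.
Distance 5: n10 — contains n10.

5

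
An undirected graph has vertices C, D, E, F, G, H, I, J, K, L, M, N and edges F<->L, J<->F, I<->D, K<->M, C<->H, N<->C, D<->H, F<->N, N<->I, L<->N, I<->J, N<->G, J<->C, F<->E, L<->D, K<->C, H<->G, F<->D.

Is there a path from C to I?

Explore from C.
Distance 1: reach H, J, K, N.
Distance 2: reach D, F, G, I, L, M.
Found I.

Yes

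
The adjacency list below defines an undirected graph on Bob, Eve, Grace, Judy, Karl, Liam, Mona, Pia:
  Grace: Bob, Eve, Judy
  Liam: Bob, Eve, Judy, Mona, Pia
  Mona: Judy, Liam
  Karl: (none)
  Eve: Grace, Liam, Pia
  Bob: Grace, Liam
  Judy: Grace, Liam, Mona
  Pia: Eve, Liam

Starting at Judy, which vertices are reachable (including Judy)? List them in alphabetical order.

Bob, Eve, Grace, Judy, Liam, Mona, Pia

Start at Judy.
Its neighbours: Grace, Liam, Mona.
Then their neighbours: Bob, Eve, Pia.
Nothing further is reachable.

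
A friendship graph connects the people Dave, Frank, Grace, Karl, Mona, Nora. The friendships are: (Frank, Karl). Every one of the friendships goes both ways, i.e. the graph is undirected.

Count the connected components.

From Dave: component {Dave}.
From Frank: component {Frank, Karl}.
From Grace: component {Grace}.
From Mona: component {Mona}.
From Nora: component {Nora}.
That's 5 components.

5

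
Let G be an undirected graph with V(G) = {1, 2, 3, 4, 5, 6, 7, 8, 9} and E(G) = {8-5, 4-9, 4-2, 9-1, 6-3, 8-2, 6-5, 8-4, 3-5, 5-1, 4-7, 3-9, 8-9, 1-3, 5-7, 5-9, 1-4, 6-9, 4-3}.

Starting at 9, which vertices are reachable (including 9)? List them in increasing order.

1, 2, 3, 4, 5, 6, 7, 8, 9

Start at 9.
Its neighbours: 1, 3, 4, 5, 6, 8.
Then their neighbours: 2, 7.
Every vertex is now reached.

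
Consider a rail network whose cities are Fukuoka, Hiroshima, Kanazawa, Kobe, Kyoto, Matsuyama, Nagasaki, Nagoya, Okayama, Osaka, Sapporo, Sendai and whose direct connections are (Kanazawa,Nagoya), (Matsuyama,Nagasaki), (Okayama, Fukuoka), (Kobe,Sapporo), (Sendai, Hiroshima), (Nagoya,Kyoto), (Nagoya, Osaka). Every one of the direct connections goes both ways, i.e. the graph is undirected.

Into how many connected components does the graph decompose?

From Fukuoka: component {Fukuoka, Okayama}.
From Hiroshima: component {Hiroshima, Sendai}.
From Kanazawa: component {Kanazawa, Kyoto, Nagoya, Osaka}.
From Kobe: component {Kobe, Sapporo}.
From Matsuyama: component {Matsuyama, Nagasaki}.
That's 5 components.

5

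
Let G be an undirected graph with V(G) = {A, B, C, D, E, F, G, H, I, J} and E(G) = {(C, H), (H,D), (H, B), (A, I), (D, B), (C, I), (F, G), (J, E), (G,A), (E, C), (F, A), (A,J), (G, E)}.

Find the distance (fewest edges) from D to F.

5

Distance 0: D.
Distance 1: B, H.
Distance 2: C.
Distance 3: E, I.
Distance 4: A, G, J.
Distance 5: F — contains F.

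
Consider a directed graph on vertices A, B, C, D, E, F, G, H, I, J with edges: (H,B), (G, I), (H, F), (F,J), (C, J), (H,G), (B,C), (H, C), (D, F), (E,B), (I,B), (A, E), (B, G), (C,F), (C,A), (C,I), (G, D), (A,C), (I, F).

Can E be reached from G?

Explore from G.
Distance 1: reach D, I.
Distance 2: reach B, F.
Distance 3: reach C, J.
Distance 4: reach A.
Distance 5: reach E.
Found E.

Yes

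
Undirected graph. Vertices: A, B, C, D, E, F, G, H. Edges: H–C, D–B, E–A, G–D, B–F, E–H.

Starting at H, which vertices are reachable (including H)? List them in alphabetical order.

A, C, E, H

Start at H.
Its neighbours: C, E.
Then their neighbours: A.
Nothing further is reachable.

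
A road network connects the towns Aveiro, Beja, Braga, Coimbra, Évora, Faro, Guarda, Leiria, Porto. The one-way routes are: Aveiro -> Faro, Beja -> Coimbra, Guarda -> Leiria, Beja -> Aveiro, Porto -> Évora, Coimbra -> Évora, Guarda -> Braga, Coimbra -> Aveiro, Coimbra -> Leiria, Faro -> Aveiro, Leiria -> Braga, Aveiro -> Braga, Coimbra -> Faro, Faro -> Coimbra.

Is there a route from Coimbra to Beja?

Explore from Coimbra.
Distance 1: reach Aveiro, Évora, Faro, Leiria.
Distance 2: reach Braga.
The search from Coimbra is exhausted; no directed path reaches Beja.

No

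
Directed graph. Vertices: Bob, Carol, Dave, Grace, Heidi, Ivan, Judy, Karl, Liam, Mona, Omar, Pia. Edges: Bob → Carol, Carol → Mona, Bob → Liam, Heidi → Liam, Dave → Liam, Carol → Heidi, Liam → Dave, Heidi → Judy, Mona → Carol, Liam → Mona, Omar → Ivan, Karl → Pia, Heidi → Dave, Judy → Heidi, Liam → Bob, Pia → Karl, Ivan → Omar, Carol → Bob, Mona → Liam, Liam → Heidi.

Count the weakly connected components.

From Bob: component {Bob, Carol, Dave, Heidi, Judy, Liam, Mona}.
From Grace: component {Grace}.
From Ivan: component {Ivan, Omar}.
From Karl: component {Karl, Pia}.
That's 4 components.

4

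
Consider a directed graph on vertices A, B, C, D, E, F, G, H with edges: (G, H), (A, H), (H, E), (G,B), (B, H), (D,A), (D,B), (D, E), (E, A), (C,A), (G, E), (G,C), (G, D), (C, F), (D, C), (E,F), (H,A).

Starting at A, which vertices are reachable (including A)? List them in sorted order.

Start at A.
Its neighbours: H.
Then their neighbours: E.
Then next layer: F.
Nothing further is reachable.

A, E, F, H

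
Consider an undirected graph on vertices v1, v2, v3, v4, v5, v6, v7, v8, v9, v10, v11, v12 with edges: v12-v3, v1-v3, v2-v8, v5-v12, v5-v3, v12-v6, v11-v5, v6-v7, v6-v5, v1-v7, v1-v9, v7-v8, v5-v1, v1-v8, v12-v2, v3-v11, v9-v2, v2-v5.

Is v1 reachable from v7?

Explore from v7.
Distance 1: reach v1, v6, v8.
Found v1.

Yes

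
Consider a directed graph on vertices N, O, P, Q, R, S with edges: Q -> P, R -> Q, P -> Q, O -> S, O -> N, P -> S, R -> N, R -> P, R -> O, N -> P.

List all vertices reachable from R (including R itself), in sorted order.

N, O, P, Q, R, S

Start at R.
Its neighbours: N, O, P, Q.
Then their neighbours: S.
Every vertex is now reached.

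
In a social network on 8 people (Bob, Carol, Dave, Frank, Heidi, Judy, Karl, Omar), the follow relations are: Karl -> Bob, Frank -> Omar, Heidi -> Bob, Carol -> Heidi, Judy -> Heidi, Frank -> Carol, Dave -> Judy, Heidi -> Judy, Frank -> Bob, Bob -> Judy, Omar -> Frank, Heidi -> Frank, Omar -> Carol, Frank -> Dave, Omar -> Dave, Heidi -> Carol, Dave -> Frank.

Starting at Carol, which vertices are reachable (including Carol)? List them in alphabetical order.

Bob, Carol, Dave, Frank, Heidi, Judy, Omar

Start at Carol.
Its neighbours: Heidi.
Then their neighbours: Bob, Frank, Judy.
Then next layer: Dave, Omar.
Nothing further is reachable.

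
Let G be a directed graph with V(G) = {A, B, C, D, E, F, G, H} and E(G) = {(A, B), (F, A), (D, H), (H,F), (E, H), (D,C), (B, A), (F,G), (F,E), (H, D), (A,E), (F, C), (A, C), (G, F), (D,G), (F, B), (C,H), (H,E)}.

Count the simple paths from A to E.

A→C→H→D→G→F→E
A→C→H→E
A→C→H→F→E
A→E

4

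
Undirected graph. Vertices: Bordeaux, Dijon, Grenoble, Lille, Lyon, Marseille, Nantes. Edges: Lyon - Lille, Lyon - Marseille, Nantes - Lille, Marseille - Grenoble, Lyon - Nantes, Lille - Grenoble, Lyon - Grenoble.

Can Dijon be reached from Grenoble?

Explore from Grenoble.
Distance 1: reach Lille, Lyon, Marseille.
Distance 2: reach Nantes.
The search is exhausted without reaching Dijon; it lies in a different component.

No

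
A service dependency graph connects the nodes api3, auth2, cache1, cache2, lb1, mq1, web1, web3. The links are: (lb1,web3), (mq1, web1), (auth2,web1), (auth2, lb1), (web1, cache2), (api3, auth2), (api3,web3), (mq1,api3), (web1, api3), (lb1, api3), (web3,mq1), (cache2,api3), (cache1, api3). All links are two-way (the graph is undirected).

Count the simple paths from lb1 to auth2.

lb1–api3–auth2
lb1–api3–cache2–web1–auth2
lb1–api3–mq1–web1–auth2
lb1–api3–web1–auth2
lb1–api3–web3–mq1–web1–auth2
lb1–auth2
lb1–web3–api3–auth2
lb1–web3–api3–cache2–web1–auth2
... and 8 more.

16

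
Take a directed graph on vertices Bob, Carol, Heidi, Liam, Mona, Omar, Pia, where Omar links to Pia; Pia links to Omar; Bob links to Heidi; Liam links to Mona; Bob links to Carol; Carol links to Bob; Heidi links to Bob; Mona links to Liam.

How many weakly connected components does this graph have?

From Bob: component {Bob, Carol, Heidi}.
From Liam: component {Liam, Mona}.
From Omar: component {Omar, Pia}.
That's 3 components.

3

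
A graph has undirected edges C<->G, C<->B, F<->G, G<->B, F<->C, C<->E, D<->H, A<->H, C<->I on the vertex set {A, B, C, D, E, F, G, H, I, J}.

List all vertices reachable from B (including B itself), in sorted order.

Start at B.
Its neighbours: C, G.
Then their neighbours: E, F, I.
Nothing further is reachable.

B, C, E, F, G, I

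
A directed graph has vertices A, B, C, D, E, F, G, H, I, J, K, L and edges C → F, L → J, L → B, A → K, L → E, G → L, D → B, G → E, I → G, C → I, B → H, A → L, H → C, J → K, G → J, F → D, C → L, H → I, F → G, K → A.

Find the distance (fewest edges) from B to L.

Distance 0: B.
Distance 1: H.
Distance 2: C, I.
Distance 3: F, G, L — contains L.

3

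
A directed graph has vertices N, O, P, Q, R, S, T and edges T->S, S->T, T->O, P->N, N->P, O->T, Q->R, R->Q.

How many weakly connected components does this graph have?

From N: component {N, P}.
From O: component {O, S, T}.
From Q: component {Q, R}.
That's 3 components.

3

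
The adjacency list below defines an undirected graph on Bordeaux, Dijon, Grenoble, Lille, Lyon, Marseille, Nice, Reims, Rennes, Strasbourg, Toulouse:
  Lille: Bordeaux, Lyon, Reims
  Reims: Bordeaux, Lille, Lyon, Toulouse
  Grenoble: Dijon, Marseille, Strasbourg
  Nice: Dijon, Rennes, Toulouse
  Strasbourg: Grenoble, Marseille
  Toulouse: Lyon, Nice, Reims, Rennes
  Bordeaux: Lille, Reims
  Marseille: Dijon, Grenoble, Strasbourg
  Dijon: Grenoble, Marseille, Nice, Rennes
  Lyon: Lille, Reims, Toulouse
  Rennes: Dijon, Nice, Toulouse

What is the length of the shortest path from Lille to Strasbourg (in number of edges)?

6

Distance 0: Lille.
Distance 1: Bordeaux, Lyon, Reims.
Distance 2: Toulouse.
Distance 3: Nice, Rennes.
Distance 4: Dijon.
Distance 5: Grenoble, Marseille.
Distance 6: Strasbourg — contains Strasbourg.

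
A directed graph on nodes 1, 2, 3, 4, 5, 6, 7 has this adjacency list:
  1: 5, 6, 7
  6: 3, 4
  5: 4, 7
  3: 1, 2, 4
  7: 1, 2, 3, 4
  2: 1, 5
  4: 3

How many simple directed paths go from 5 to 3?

5→4→3
5→7→1→6→3
5→7→1→6→4→3
5→7→2→1→6→3
5→7→2→1→6→4→3
5→7→3
5→7→4→3

7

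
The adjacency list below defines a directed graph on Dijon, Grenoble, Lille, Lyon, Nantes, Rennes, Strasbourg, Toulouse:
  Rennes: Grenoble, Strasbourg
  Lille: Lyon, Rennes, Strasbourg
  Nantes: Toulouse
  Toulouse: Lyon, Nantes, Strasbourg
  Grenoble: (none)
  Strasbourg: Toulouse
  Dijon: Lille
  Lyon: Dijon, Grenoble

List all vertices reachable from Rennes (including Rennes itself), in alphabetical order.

Start at Rennes.
Its neighbours: Grenoble, Strasbourg.
Then their neighbours: Toulouse.
Then next layer: Lyon, Nantes.
Then next layer: Dijon.
Then next layer: Lille.
Every vertex is now reached.

Dijon, Grenoble, Lille, Lyon, Nantes, Rennes, Strasbourg, Toulouse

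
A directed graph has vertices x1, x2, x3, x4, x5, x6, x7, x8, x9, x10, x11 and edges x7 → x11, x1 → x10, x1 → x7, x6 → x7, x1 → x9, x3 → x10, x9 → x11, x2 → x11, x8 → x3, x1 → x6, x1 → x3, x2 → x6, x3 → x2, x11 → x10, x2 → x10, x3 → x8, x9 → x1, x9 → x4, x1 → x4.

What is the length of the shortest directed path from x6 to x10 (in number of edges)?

3

Distance 0: x6.
Distance 1: x7.
Distance 2: x11.
Distance 3: x10 — contains x10.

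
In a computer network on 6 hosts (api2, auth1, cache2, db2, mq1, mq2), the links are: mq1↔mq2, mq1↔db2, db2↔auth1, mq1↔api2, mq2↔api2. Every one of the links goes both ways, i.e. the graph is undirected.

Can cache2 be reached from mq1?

No

Explore from mq1.
Distance 1: reach api2, db2, mq2.
Distance 2: reach auth1.
The search is exhausted without reaching cache2; it lies in a different component.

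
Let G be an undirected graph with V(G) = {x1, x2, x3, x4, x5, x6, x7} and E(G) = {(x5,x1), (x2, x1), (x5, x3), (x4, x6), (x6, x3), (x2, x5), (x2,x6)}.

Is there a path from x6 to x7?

Explore from x6.
Distance 1: reach x2, x3, x4.
Distance 2: reach x1, x5.
The search is exhausted without reaching x7; it lies in a different component.

No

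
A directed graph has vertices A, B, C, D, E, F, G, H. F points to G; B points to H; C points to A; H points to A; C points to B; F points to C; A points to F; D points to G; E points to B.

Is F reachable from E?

Explore from E.
Distance 1: reach B.
Distance 2: reach H.
Distance 3: reach A.
Distance 4: reach F.
Found F.

Yes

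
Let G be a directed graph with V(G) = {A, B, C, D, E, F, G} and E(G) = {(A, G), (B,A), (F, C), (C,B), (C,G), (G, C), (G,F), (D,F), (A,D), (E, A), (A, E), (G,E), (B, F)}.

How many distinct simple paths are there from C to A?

2

C→B→A
C→G→E→A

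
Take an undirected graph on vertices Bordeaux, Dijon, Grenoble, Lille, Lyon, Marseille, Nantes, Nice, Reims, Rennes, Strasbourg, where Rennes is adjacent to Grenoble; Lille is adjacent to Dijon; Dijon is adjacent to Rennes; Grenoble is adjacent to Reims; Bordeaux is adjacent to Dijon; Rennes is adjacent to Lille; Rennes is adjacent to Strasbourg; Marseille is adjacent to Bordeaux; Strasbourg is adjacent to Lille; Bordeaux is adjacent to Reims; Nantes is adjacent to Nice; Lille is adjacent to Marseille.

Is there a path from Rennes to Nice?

Explore from Rennes.
Distance 1: reach Dijon, Grenoble, Lille, Strasbourg.
Distance 2: reach Bordeaux, Marseille, Reims.
The search is exhausted without reaching Nice; it lies in a different component.

No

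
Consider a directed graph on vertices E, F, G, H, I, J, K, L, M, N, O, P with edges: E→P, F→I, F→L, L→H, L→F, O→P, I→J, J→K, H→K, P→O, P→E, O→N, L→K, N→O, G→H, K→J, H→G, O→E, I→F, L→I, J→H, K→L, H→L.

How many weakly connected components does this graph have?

From E: component {E, N, O, P}.
From F: component {F, G, H, I, J, K, L}.
From M: component {M}.
That's 3 components.

3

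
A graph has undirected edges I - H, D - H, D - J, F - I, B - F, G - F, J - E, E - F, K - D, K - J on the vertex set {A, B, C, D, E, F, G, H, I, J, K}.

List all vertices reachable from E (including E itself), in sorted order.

B, D, E, F, G, H, I, J, K

Start at E.
Its neighbours: F, J.
Then their neighbours: B, D, G, I, K.
Then next layer: H.
Nothing further is reachable.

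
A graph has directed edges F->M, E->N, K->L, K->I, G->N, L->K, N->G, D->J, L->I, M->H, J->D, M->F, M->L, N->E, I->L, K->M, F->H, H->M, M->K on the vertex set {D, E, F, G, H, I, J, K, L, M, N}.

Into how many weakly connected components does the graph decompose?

From D: component {D, J}.
From E: component {E, G, N}.
From F: component {F, H, I, K, L, M}.
That's 3 components.

3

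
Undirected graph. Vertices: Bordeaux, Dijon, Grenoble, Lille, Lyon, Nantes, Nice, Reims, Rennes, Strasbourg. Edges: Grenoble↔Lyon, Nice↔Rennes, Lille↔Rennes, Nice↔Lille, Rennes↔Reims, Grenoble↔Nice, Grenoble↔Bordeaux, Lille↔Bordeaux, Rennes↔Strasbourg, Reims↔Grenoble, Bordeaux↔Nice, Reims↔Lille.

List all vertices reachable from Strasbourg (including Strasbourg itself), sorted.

Bordeaux, Grenoble, Lille, Lyon, Nice, Reims, Rennes, Strasbourg

Start at Strasbourg.
Its neighbours: Rennes.
Then their neighbours: Lille, Nice, Reims.
Then next layer: Bordeaux, Grenoble.
Then next layer: Lyon.
Nothing further is reachable.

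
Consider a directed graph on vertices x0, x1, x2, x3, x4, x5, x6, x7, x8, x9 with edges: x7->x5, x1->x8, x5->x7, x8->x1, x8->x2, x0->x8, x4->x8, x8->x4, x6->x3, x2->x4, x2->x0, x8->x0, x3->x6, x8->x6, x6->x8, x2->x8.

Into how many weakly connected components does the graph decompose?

3

From x0: component {x0, x1, x2, x3, x4, x6, x8}.
From x5: component {x5, x7}.
From x9: component {x9}.
That's 3 components.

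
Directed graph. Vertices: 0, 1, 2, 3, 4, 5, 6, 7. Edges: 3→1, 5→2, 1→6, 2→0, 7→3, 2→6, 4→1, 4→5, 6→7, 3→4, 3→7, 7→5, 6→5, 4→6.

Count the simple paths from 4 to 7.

4→1→6→7
4→5→2→6→7
4→6→7

3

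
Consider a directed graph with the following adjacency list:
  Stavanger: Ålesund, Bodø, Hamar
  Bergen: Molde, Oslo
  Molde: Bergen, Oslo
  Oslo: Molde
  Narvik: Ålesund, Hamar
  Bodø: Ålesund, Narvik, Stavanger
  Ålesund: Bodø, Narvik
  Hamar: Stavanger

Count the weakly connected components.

From Ålesund: component {Ålesund, Bodø, Hamar, Narvik, Stavanger}.
From Bergen: component {Bergen, Molde, Oslo}.
That's 2 components.

2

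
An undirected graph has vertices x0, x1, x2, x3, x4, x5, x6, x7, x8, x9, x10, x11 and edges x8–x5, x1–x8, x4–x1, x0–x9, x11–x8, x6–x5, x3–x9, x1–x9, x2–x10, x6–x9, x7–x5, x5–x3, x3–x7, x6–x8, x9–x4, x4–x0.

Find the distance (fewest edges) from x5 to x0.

3

Distance 0: x5.
Distance 1: x3, x6, x7, x8.
Distance 2: x1, x9, x11.
Distance 3: x0, x4 — contains x0.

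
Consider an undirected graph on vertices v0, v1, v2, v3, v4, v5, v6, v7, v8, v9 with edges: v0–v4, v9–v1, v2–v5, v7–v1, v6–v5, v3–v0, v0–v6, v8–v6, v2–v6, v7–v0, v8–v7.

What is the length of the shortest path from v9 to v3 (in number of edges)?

4

Distance 0: v9.
Distance 1: v1.
Distance 2: v7.
Distance 3: v0, v8.
Distance 4: v3, v4, v6 — contains v3.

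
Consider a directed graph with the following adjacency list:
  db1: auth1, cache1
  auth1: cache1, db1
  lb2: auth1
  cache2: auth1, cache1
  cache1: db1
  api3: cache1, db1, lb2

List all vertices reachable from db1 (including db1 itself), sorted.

Start at db1.
Its neighbours: auth1, cache1.
Nothing further is reachable.

auth1, cache1, db1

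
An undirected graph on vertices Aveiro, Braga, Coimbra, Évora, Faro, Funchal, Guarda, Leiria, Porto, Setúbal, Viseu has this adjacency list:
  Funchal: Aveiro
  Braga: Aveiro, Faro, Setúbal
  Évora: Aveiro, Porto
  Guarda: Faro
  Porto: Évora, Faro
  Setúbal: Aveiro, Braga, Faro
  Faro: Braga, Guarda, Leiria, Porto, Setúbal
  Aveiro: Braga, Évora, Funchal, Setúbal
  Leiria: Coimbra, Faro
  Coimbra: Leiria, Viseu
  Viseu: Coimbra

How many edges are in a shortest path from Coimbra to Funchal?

5

Distance 0: Coimbra.
Distance 1: Leiria, Viseu.
Distance 2: Faro.
Distance 3: Braga, Guarda, Porto, Setúbal.
Distance 4: Aveiro, Évora.
Distance 5: Funchal — contains Funchal.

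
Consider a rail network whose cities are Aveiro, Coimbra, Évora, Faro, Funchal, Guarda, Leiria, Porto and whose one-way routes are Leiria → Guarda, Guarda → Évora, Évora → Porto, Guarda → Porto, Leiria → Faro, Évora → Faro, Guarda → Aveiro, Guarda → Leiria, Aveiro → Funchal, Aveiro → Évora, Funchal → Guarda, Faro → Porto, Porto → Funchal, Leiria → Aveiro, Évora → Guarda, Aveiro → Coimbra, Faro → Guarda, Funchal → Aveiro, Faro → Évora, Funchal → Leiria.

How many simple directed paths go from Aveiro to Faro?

Aveiro→Évora→Faro
Aveiro→Évora→Guarda→Leiria→Faro
Aveiro→Évora→Guarda→Porto→Funchal→Leiria→Faro
Aveiro→Évora→Porto→Funchal→Guarda→Leiria→Faro
Aveiro→Évora→Porto→Funchal→Leiria→Faro
Aveiro→Funchal→Guarda→Évora→Faro
Aveiro→Funchal→Guarda→Leiria→Faro
Aveiro→Funchal→Leiria→Faro
Aveiro→Funchal→Leiria→Guarda→Évora→Faro

9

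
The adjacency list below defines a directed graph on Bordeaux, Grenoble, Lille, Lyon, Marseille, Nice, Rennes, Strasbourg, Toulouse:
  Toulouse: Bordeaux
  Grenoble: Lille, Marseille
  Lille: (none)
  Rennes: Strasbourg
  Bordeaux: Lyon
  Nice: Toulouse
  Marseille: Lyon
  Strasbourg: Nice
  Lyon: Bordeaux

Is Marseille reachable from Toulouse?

No

Explore from Toulouse.
Distance 1: reach Bordeaux.
Distance 2: reach Lyon.
The search from Toulouse is exhausted; no directed path reaches Marseille.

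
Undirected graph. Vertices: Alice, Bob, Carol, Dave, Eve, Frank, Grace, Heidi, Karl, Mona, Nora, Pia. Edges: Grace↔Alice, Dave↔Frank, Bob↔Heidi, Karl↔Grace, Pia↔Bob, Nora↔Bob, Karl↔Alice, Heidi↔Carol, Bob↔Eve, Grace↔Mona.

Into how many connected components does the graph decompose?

From Alice: component {Alice, Grace, Karl, Mona}.
From Bob: component {Bob, Carol, Eve, Heidi, Nora, Pia}.
From Dave: component {Dave, Frank}.
That's 3 components.

3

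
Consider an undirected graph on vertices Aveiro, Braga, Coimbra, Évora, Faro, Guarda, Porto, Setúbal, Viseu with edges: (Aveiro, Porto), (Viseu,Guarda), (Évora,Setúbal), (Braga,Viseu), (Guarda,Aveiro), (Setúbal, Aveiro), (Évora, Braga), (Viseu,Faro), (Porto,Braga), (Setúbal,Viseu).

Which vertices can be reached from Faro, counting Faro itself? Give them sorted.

Aveiro, Braga, Évora, Faro, Guarda, Porto, Setúbal, Viseu

Start at Faro.
Its neighbours: Viseu.
Then their neighbours: Braga, Guarda, Setúbal.
Then next layer: Aveiro, Évora, Porto.
Nothing further is reachable.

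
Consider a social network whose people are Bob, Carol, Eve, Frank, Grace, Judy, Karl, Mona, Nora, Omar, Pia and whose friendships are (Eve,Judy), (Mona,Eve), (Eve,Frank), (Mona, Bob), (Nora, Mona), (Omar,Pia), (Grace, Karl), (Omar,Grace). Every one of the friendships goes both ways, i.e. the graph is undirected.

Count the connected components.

From Bob: component {Bob, Eve, Frank, Judy, Mona, Nora}.
From Carol: component {Carol}.
From Grace: component {Grace, Karl, Omar, Pia}.
That's 3 components.

3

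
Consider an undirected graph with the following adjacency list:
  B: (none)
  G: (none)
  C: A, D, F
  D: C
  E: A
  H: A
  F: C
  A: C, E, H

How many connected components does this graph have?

From A: component {A, C, D, E, F, H}.
From B: component {B}.
From G: component {G}.
That's 3 components.

3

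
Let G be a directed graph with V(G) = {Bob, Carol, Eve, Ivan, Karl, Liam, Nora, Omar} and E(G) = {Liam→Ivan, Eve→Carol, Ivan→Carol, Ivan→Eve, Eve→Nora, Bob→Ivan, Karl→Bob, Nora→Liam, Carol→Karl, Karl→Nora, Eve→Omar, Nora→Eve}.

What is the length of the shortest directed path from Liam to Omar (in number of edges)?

Distance 0: Liam.
Distance 1: Ivan.
Distance 2: Carol, Eve.
Distance 3: Karl, Nora, Omar — contains Omar.

3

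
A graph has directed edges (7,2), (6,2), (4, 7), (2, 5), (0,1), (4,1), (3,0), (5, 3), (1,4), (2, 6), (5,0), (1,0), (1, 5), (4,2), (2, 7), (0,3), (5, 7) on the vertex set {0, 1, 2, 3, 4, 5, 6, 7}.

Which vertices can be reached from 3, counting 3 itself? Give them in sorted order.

0, 1, 2, 3, 4, 5, 6, 7

Start at 3.
Its neighbours: 0.
Then their neighbours: 1.
Then next layer: 4, 5.
Then next layer: 2, 7.
Then next layer: 6.
Every vertex is now reached.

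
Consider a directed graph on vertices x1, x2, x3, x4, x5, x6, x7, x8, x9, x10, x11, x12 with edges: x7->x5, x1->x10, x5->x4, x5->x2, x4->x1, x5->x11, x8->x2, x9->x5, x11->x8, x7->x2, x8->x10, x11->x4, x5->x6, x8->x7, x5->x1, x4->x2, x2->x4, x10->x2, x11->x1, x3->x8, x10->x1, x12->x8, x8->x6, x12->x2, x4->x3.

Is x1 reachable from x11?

Yes

Explore from x11.
Distance 1: reach x1, x4, x8.
Found x1.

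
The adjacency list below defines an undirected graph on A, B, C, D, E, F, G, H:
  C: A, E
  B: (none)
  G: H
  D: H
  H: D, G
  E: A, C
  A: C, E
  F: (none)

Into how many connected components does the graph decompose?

From A: component {A, C, E}.
From B: component {B}.
From D: component {D, G, H}.
From F: component {F}.
That's 4 components.

4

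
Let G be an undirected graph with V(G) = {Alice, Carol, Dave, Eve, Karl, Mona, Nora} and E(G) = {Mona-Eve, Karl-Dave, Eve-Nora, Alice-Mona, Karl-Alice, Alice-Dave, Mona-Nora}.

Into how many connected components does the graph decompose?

2

From Alice: component {Alice, Dave, Eve, Karl, Mona, Nora}.
From Carol: component {Carol}.
That's 2 components.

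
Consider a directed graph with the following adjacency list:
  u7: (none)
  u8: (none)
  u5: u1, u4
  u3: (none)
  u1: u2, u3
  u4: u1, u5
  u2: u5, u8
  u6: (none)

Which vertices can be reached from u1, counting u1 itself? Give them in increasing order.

Start at u1.
Its neighbours: u2, u3.
Then their neighbours: u5, u8.
Then next layer: u4.
Nothing further is reachable.

u1, u2, u3, u4, u5, u8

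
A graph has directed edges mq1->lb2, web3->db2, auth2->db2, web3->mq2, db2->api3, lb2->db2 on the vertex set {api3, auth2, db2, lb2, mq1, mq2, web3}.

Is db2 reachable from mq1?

Explore from mq1.
Distance 1: reach lb2.
Distance 2: reach db2.
Found db2.

Yes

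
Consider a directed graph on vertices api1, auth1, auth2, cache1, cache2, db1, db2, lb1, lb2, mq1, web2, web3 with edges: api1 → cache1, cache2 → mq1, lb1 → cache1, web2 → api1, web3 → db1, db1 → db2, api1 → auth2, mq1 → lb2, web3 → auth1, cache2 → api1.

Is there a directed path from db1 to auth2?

No

Explore from db1.
Distance 1: reach db2.
The search from db1 is exhausted; no directed path reaches auth2.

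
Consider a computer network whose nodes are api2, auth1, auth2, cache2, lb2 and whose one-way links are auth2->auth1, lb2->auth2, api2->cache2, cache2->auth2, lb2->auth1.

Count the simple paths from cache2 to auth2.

cache2→auth2

1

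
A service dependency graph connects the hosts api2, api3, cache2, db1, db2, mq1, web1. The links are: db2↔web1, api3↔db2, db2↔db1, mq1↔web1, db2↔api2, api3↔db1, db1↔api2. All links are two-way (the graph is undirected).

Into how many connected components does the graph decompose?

2

From api2: component {api2, api3, db1, db2, mq1, web1}.
From cache2: component {cache2}.
That's 2 components.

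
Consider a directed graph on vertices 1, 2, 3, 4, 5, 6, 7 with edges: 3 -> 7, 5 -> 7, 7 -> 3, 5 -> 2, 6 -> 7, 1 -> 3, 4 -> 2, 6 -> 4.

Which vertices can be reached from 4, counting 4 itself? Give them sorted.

Start at 4.
Its neighbours: 2.
Nothing further is reachable.

2, 4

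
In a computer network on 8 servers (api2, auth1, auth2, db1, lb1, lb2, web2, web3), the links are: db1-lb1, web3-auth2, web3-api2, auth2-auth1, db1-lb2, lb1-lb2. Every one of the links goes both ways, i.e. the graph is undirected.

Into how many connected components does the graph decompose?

3

From api2: component {api2, auth1, auth2, web3}.
From db1: component {db1, lb1, lb2}.
From web2: component {web2}.
That's 3 components.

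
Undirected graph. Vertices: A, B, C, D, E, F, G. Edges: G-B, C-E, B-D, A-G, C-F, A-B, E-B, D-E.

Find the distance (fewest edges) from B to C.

2

Distance 0: B.
Distance 1: A, D, E, G.
Distance 2: C — contains C.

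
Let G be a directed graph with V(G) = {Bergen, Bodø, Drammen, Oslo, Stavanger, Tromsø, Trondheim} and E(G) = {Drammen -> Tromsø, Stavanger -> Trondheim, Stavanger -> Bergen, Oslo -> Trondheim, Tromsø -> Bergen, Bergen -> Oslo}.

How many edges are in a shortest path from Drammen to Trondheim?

4

Distance 0: Drammen.
Distance 1: Tromsø.
Distance 2: Bergen.
Distance 3: Oslo.
Distance 4: Trondheim — contains Trondheim.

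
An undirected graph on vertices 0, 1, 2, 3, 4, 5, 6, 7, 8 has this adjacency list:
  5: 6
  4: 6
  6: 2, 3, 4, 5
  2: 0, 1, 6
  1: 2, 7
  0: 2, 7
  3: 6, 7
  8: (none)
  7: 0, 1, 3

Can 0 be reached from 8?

8 has no edges, so nothing is reachable from it.

No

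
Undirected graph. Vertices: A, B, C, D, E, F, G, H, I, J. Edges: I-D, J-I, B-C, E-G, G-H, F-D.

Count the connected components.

4

From A: component {A}.
From B: component {B, C}.
From D: component {D, F, I, J}.
From E: component {E, G, H}.
That's 4 components.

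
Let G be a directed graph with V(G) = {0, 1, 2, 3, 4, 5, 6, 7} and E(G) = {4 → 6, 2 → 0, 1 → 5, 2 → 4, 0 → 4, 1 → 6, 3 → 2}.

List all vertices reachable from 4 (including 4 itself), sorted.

4, 6

Start at 4.
Its neighbours: 6.
Nothing further is reachable.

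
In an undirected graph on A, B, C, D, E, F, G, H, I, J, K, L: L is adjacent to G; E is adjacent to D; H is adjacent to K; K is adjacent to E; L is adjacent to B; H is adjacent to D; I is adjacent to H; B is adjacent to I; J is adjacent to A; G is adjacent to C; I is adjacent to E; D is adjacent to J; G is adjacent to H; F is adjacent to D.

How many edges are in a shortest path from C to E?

4

Distance 0: C.
Distance 1: G.
Distance 2: H, L.
Distance 3: B, D, I, K.
Distance 4: E, F, J — contains E.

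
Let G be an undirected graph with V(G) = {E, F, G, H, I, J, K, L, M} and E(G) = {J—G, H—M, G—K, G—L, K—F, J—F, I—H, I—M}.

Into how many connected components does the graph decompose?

3

From E: component {E}.
From F: component {F, G, J, K, L}.
From H: component {H, I, M}.
That's 3 components.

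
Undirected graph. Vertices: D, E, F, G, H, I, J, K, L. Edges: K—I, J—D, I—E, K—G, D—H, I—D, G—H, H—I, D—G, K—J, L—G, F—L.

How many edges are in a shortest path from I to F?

4

Distance 0: I.
Distance 1: D, E, H, K.
Distance 2: G, J.
Distance 3: L.
Distance 4: F — contains F.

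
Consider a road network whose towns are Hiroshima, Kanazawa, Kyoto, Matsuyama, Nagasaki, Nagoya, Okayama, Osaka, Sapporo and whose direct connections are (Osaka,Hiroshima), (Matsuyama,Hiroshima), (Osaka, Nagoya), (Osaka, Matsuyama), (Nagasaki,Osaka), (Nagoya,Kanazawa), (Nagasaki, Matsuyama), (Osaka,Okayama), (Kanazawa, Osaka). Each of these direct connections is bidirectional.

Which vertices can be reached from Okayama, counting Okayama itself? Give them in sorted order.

Hiroshima, Kanazawa, Matsuyama, Nagasaki, Nagoya, Okayama, Osaka

Start at Okayama.
Its neighbours: Osaka.
Then their neighbours: Hiroshima, Kanazawa, Matsuyama, Nagasaki, Nagoya.
Nothing further is reachable.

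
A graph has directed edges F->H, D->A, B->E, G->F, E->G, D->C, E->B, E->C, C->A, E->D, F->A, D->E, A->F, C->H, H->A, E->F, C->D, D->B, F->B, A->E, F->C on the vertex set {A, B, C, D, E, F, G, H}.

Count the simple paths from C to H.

11

C→A→E→F→H
C→A→E→G→F→H
C→A→F→H
C→D→A→E→F→H
C→D→A→E→G→F→H
C→D→A→F→H
C→D→B→E→F→H
C→D→B→E→G→F→H
C→D→E→F→H
C→D→E→G→F→H
C→H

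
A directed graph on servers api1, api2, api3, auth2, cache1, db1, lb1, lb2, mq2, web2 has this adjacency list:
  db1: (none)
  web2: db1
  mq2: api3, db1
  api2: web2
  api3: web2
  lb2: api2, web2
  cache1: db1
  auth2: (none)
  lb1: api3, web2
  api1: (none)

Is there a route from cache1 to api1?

No

Explore from cache1.
Distance 1: reach db1.
The search from cache1 is exhausted; no directed path reaches api1.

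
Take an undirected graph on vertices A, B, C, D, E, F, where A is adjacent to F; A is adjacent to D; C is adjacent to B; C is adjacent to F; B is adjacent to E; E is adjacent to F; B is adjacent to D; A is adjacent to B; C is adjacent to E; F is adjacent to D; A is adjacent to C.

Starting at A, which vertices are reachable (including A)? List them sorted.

Start at A.
Its neighbours: B, C, D, F.
Then their neighbours: E.
Every vertex is now reached.

A, B, C, D, E, F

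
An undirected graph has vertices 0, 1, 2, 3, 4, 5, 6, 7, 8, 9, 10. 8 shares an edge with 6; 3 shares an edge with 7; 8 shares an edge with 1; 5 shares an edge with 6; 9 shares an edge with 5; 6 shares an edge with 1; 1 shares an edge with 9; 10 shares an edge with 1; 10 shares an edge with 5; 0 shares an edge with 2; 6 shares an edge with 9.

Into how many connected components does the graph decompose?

4

From 0: component {0, 2}.
From 1: component {1, 5, 6, 8, 9, 10}.
From 3: component {3, 7}.
From 4: component {4}.
That's 4 components.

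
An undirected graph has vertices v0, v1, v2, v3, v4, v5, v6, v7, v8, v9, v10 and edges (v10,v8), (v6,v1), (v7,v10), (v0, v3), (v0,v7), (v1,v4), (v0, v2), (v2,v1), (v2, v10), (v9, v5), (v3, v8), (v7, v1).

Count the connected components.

From v0: component {v0, v1, v2, v3, v4, v6, v7, v8, v10}.
From v5: component {v5, v9}.
That's 2 components.

2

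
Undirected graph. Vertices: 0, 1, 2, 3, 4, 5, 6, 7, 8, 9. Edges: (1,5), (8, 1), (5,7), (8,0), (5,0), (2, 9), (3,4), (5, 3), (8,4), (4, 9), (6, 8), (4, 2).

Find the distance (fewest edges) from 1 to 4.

Distance 0: 1.
Distance 1: 5, 8.
Distance 2: 0, 3, 4, 6, 7 — contains 4.

2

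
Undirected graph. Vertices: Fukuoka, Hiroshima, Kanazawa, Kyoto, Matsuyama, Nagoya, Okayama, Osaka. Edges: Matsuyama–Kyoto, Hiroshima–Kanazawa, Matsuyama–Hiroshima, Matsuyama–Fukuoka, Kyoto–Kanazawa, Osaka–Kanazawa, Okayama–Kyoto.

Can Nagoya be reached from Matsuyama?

No

Explore from Matsuyama.
Distance 1: reach Fukuoka, Hiroshima, Kyoto.
Distance 2: reach Kanazawa, Okayama.
Distance 3: reach Osaka.
The search is exhausted without reaching Nagoya; it lies in a different component.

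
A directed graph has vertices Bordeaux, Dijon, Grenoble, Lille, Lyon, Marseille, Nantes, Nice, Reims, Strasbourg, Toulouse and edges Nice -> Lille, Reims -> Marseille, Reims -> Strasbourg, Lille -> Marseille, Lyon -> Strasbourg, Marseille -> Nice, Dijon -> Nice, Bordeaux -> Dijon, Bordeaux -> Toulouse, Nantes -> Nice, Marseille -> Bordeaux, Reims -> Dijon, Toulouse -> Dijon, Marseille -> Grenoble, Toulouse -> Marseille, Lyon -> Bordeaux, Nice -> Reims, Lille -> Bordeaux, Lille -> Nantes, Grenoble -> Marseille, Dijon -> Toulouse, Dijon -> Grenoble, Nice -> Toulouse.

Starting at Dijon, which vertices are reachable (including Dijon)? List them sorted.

Bordeaux, Dijon, Grenoble, Lille, Marseille, Nantes, Nice, Reims, Strasbourg, Toulouse

Start at Dijon.
Its neighbours: Grenoble, Nice, Toulouse.
Then their neighbours: Lille, Marseille, Reims.
Then next layer: Bordeaux, Nantes, Strasbourg.
Nothing further is reachable.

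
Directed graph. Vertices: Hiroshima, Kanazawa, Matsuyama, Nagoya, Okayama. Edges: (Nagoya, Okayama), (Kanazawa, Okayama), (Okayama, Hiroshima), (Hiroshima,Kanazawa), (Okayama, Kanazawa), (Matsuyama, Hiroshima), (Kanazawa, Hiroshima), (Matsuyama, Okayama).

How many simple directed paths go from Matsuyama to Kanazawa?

3

Matsuyama→Hiroshima→Kanazawa
Matsuyama→Okayama→Hiroshima→Kanazawa
Matsuyama→Okayama→Kanazawa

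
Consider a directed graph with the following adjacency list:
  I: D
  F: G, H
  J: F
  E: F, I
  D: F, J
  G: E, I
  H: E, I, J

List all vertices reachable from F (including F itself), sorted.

D, E, F, G, H, I, J

Start at F.
Its neighbours: G, H.
Then their neighbours: E, I, J.
Then next layer: D.
Every vertex is now reached.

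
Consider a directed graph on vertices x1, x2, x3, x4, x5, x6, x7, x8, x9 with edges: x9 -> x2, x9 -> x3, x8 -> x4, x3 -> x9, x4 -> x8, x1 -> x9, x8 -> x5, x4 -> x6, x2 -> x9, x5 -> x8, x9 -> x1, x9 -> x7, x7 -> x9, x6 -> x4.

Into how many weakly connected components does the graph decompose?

2

From x1: component {x1, x2, x3, x7, x9}.
From x4: component {x4, x5, x6, x8}.
That's 2 components.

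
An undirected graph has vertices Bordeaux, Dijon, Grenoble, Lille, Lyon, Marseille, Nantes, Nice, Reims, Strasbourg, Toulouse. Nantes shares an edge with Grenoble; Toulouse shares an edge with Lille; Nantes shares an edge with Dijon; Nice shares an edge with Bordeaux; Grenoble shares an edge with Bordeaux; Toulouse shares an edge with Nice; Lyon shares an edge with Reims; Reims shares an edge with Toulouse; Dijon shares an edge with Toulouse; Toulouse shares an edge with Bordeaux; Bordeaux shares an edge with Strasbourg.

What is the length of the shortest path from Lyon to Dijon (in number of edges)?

Distance 0: Lyon.
Distance 1: Reims.
Distance 2: Toulouse.
Distance 3: Bordeaux, Dijon, Lille, Nice — contains Dijon.

3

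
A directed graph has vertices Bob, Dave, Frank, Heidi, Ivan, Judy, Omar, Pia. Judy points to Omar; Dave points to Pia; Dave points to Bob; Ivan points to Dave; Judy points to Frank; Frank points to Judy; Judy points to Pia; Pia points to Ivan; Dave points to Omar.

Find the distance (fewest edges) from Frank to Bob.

Distance 0: Frank.
Distance 1: Judy.
Distance 2: Omar, Pia.
Distance 3: Ivan.
Distance 4: Dave.
Distance 5: Bob — contains Bob.

5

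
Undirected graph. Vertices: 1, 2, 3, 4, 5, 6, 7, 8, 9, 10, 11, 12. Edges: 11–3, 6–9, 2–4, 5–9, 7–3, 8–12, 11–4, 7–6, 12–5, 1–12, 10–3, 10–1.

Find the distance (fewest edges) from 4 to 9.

5

Distance 0: 4.
Distance 1: 2, 11.
Distance 2: 3.
Distance 3: 7, 10.
Distance 4: 1, 6.
Distance 5: 9, 12 — contains 9.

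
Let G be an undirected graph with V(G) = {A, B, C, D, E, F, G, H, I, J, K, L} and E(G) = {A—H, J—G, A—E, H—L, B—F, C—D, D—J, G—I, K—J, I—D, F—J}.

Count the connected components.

From A: component {A, E, H, L}.
From B: component {B, C, D, F, G, I, J, K}.
That's 2 components.

2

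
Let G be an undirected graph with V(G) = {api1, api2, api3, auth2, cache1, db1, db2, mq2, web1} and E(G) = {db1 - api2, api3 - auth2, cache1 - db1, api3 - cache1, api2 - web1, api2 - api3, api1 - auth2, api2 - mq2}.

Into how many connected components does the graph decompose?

From api1: component {api1, api2, api3, auth2, cache1, db1, mq2, web1}.
From db2: component {db2}.
That's 2 components.

2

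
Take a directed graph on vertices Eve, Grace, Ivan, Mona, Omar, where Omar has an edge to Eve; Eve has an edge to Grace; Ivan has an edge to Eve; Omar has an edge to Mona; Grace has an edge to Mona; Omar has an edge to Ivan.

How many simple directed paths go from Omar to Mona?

3

Omar→Eve→Grace→Mona
Omar→Ivan→Eve→Grace→Mona
Omar→Mona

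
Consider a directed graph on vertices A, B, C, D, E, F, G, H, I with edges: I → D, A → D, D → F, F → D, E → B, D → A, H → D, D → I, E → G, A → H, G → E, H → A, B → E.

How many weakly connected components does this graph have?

From A: component {A, D, F, H, I}.
From B: component {B, E, G}.
From C: component {C}.
That's 3 components.

3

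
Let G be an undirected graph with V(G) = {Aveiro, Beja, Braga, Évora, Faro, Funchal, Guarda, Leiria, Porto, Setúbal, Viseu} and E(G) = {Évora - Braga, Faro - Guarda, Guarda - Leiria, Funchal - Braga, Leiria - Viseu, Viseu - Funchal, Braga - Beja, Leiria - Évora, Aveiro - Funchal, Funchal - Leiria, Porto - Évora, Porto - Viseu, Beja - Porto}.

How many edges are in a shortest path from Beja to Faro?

Distance 0: Beja.
Distance 1: Braga, Porto.
Distance 2: Évora, Funchal, Viseu.
Distance 3: Aveiro, Leiria.
Distance 4: Guarda.
Distance 5: Faro — contains Faro.

5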